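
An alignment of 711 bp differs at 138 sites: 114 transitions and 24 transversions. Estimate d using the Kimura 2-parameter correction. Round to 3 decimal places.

0.236

P = 114/711 ≈ 0.160338 and Q = 24/711 ≈ 0.033755.
Under the Kimura two-parameter model, d = −½ ln(1 − 2P − Q) − ¼ ln(1 − 2Q).
1 − 2P − Q = 0.645569, giving −½ ln(0.645569) = 0.218812.
1 − 2Q = 0.93249, giving −¼ ln(0.93249) = 0.017474.
d = 0.218812 + 0.017474 = 0.236286.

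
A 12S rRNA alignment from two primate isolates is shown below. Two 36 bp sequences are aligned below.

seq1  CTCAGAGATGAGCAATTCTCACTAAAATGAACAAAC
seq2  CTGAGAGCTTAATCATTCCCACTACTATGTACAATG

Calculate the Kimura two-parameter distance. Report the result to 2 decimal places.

0.44

Of 36 sites, 3 differences are transitions and 9 are transversions, so P = 3/36 ≈ 0.083333 and Q = 9/36 = 0.25.
Under the Kimura two-parameter model, d = −½ ln(1 − 2P − Q) − ¼ ln(1 − 2Q).
1 − 2P − Q = 0.583334, giving −½ ln(0.583334) = 0.269498.
1 − 2Q = 0.5, giving −¼ ln(0.5) = 0.173287.
d = 0.269498 + 0.173287 = 0.442785.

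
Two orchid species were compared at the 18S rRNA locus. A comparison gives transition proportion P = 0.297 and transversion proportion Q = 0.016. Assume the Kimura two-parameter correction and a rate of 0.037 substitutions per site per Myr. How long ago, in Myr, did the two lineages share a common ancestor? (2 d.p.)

Under the Kimura two-parameter model, d = −½ ln(1 − 2P − Q) − ¼ ln(1 − 2Q).
1 − 2P − Q = 0.39, giving −½ ln(0.39) = 0.470804.
1 − 2Q = 0.968, giving −¼ ln(0.968) = 0.008131.
d = 0.470804 + 0.008131 = 0.478935.
Under a molecular clock d = 2μt, so t = d/(2μ) = 0.478935 / (2 × 0.037) = 6.47 Myr.

6.47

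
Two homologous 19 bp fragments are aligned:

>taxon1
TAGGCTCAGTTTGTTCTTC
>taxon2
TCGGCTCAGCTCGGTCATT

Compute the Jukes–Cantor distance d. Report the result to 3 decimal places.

0.410

The sequences differ at 6 of 19 sites (2, 10, 12, 14, 17, 19), so p = 6/19 ≈ 0.315789.
d = −(3/4) ln(1 − 4p/3) = −0.75 ln(1 − 0.421052) = −0.75 ln(0.578948)
  = −0.75 × (-0.546543) = 0.409907 substitutions/site.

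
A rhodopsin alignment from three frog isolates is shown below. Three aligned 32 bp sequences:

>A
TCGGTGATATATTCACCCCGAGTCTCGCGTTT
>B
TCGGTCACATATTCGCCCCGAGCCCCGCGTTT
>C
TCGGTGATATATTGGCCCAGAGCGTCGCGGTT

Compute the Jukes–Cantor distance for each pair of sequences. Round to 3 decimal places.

A–B: 5/32 sites differ → p = 0.15625, d = −0.75 ln(1 − 0.208333) = 0.175211 ≈ 0.175.
A–C: 6/32 sites differ → p = 0.1875, d = −0.75 ln(1 − 0.25) = 0.215762 ≈ 0.216.
B–C: 7/32 sites differ → p = 0.21875, d = −0.75 ln(1 − 0.291667) = 0.258631 ≈ 0.259.

d(A,B) = 0.175, d(A,C) = 0.216, d(B,C) = 0.259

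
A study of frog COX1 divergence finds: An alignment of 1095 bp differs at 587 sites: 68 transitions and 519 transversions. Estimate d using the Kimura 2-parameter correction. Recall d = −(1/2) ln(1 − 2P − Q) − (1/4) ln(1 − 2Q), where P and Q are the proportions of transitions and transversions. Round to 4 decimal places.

P = 68/1095 ≈ 0.0621 and Q = 519/1095 ≈ 0.473973.
Under the Kimura two-parameter model, d = −½ ln(1 − 2P − Q) − ¼ ln(1 − 2Q).
1 − 2P − Q = 0.401827, giving −½ ln(0.401827) = 0.455867.
1 − 2Q = 0.052054, giving −¼ ln(0.052054) = 0.738868.
d = 0.455867 + 0.738868 = 1.194735.

1.1947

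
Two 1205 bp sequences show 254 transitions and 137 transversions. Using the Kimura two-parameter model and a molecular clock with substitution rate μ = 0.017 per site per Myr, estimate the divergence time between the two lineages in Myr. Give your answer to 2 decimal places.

13.17

P = 254/1205 ≈ 0.210788 and Q = 137/1205 ≈ 0.113693.
Under the Kimura two-parameter model, d = −½ ln(1 − 2P − Q) − ¼ ln(1 − 2Q).
1 − 2P − Q = 0.464731, giving −½ ln(0.464731) = 0.383148.
1 − 2Q = 0.772614, giving −¼ ln(0.772614) = 0.064494.
d = 0.383148 + 0.064494 = 0.447642.
Under a molecular clock d = 2μt, so t = d/(2μ) = 0.447642 / (2 × 0.017) = 13.17 Myr.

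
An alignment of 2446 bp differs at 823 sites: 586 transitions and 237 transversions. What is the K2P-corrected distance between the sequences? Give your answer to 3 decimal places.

0.483

P = 586/2446 ≈ 0.239575 and Q = 237/2446 ≈ 0.096893.
Under the Kimura two-parameter model, d = −½ ln(1 − 2P − Q) − ¼ ln(1 − 2Q).
1 − 2P − Q = 0.423957, giving −½ ln(0.423957) = 0.429062.
1 − 2Q = 0.806214, giving −¼ ln(0.806214) = 0.053852.
d = 0.429062 + 0.053852 = 0.482914.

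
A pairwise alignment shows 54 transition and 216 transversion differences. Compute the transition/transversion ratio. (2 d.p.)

R = 54/216 = 0.25.

0.25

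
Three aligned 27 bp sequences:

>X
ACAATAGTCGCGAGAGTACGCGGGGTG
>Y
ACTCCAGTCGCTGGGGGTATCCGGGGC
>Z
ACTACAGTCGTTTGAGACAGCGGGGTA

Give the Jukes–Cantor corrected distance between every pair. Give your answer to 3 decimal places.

d(X,Y) = 0.770, d(X,Z) = 0.441, d(Y,Z) = 0.511

X–Y: 13/27 sites differ → p ≈ 0.481481, d = −0.75 ln(1 − 0.641975) = 0.770364 ≈ 0.770.
X–Z: 9/27 sites differ → p ≈ 0.333333, d = −0.75 ln(1 − 0.444444) = 0.440839 ≈ 0.441.
Y–Z: 10/27 sites differ → p ≈ 0.37037, d = −0.75 ln(1 − 0.493827) = 0.510658 ≈ 0.511.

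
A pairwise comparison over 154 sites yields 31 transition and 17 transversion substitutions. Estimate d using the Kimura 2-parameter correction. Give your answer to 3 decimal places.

P = 31/154 ≈ 0.201299 and Q = 17/154 ≈ 0.11039.
Under the Kimura two-parameter model, d = −½ ln(1 − 2P − Q) − ¼ ln(1 − 2Q).
1 − 2P − Q = 0.487012, giving −½ ln(0.487012) = 0.359733.
1 − 2Q = 0.77922, giving −¼ ln(0.77922) = 0.062365.
d = 0.359733 + 0.062365 = 0.422098.

0.422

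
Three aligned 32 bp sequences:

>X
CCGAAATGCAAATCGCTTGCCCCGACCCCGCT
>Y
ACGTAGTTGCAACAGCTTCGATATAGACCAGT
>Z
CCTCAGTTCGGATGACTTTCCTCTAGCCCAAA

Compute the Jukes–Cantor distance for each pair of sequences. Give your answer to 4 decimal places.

d(X,Y) = 1.0397, d(X,Z) = 0.7356, d(Y,Z) = 0.8240

X–Y: 18/32 sites differ → p = 0.5625, d = −0.75 ln(1 − 0.75) = 1.039721 ≈ 1.0397.
X–Z: 15/32 sites differ → p = 0.46875, d = −0.75 ln(1 − 0.625) = 0.735622 ≈ 0.7356.
Y–Z: 16/32 sites differ → p = 0.5, d = −0.75 ln(1 − 0.666667) = 0.823960 ≈ 0.8240.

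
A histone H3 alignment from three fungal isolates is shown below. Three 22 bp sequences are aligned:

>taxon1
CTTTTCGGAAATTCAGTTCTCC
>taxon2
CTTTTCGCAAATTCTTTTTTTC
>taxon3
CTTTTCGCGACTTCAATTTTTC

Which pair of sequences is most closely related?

taxon2 and taxon3

taxon1–taxon2: 5/22 differ, p = 0.227, d = 0.271.
taxon1–taxon3: 6/22 differ, p = 0.273, d = 0.339.
taxon2–taxon3: 4/22 differ, p = 0.182, d = 0.208.
The smallest distance is between taxon2 and taxon3.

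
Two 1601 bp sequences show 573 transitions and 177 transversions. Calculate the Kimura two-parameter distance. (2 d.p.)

P = 573/1601 ≈ 0.357901 and Q = 177/1601 ≈ 0.110556.
Under the Kimura two-parameter model, d = −½ ln(1 − 2P − Q) − ¼ ln(1 − 2Q).
1 − 2P − Q = 0.173642, giving −½ ln(0.173642) = 0.875380.
1 − 2Q = 0.778888, giving −¼ ln(0.778888) = 0.062472.
d = 0.875380 + 0.062472 = 0.937852.

0.94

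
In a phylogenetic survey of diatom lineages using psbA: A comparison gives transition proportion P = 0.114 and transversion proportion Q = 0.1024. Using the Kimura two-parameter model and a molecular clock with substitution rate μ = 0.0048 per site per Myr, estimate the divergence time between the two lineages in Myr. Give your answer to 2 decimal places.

26.86

Under the Kimura two-parameter model, d = −½ ln(1 − 2P − Q) − ¼ ln(1 − 2Q).
1 − 2P − Q = 0.6696, giving −½ ln(0.6696) = 0.200537.
1 − 2Q = 0.7952, giving −¼ ln(0.7952) = 0.057290.
d = 0.200537 + 0.057290 = 0.257827.
Under a molecular clock d = 2μt, so t = d/(2μ) = 0.257827 / (2 × 0.0048) = 26.86 Myr.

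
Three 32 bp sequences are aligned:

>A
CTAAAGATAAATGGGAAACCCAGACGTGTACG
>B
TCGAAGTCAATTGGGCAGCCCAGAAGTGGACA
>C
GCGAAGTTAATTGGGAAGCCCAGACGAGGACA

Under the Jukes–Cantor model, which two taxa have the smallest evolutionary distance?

B and C

A–B: 11/32 differ, p = 0.344, d = 0.460.
A–C: 9/32 differ, p = 0.281, d = 0.353.
B–C: 5/32 differ, p = 0.156, d = 0.175.
The smallest distance is between B and C.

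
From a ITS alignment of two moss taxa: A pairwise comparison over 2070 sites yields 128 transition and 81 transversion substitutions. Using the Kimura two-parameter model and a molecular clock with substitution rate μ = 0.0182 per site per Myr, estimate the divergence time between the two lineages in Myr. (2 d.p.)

P = 128/2070 ≈ 0.061836 and Q = 81/2070 ≈ 0.03913.
Under the Kimura two-parameter model, d = −½ ln(1 − 2P − Q) − ¼ ln(1 − 2Q).
1 − 2P − Q = 0.837198, giving −½ ln(0.837198) = 0.088847.
1 − 2Q = 0.92174, giving −¼ ln(0.92174) = 0.020373.
d = 0.088847 + 0.020373 = 0.109220.
Under a molecular clock d = 2μt, so t = d/(2μ) = 0.109220 / (2 × 0.0182) = 3.00 Myr.

3.00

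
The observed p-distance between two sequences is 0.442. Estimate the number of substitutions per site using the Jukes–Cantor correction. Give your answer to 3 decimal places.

d = −(3/4) ln(1 − 4p/3) = −0.75 ln(1 − 0.589333) = −0.75 ln(0.410667)
  = −0.75 × (-0.889973) = 0.667480 substitutions/site.

0.667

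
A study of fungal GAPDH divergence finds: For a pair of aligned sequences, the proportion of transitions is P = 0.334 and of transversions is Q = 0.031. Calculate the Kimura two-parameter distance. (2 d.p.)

Under the Kimura two-parameter model, d = −½ ln(1 − 2P − Q) − ¼ ln(1 − 2Q).
1 − 2P − Q = 0.301, giving −½ ln(0.301) = 0.600323.
1 − 2Q = 0.938, giving −¼ ln(0.938) = 0.016001.
d = 0.600323 + 0.016001 = 0.616324.

0.62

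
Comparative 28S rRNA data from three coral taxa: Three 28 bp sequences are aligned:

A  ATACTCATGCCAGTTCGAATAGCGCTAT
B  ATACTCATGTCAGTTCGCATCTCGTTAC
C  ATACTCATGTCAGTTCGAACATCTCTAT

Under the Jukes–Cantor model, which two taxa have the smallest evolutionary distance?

A–B: 6/28 differ, p = 0.214, d = 0.252.
A–C: 4/28 differ, p = 0.143, d = 0.158.
B–C: 6/28 differ, p = 0.214, d = 0.252.
The smallest distance is between A and C.

A and C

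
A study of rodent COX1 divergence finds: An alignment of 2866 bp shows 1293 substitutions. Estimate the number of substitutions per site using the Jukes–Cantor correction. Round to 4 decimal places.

p = 1293/2866 ≈ 0.451151.
d = −(3/4) ln(1 − 4p/3) = −0.75 ln(1 − 0.601535) = −0.75 ln(0.398465)
  = −0.75 × (-0.920136) = 0.690102 substitutions/site.

0.6901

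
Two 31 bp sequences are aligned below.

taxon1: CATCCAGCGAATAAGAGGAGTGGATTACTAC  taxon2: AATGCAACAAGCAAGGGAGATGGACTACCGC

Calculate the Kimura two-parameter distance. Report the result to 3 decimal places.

0.779

Of 31 sites, 11 differences are transitions and 2 are transversions, so P = 11/31 ≈ 0.354839 and Q = 2/31 ≈ 0.064516.
Under the Kimura two-parameter model, d = −½ ln(1 − 2P − Q) − ¼ ln(1 − 2Q).
1 − 2P − Q = 0.225806, giving −½ ln(0.225806) = 0.744040.
1 − 2Q = 0.870968, giving −¼ ln(0.870968) = 0.034538.
d = 0.744040 + 0.034538 = 0.778578.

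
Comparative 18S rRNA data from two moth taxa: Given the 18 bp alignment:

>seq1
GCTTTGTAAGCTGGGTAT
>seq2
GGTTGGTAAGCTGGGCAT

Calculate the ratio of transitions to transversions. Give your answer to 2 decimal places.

Transitions are A↔G and C↔T; transversions are all other mismatches.
Transitions: 1. Transversions: 2.
R = 1/2 = 0.50.

0.50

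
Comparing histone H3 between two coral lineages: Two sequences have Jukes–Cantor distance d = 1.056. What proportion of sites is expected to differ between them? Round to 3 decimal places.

p = (3/4)(1 − e^(−4d/3)) = 0.75 × (1 − e^(-1.408)) = 0.75 × (1 − 0.244632) = 0.566526.

0.567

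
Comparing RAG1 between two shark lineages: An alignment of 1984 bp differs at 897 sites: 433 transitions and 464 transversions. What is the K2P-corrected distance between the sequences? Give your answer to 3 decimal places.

P = 433/1984 ≈ 0.218246 and Q = 464/1984 ≈ 0.233871.
Under the Kimura two-parameter model, d = −½ ln(1 − 2P − Q) − ¼ ln(1 − 2Q).
1 − 2P − Q = 0.329637, giving −½ ln(0.329637) = 0.554882.
1 − 2Q = 0.532258, giving −¼ ln(0.532258) = 0.157657.
d = 0.554882 + 0.157657 = 0.712539.

0.713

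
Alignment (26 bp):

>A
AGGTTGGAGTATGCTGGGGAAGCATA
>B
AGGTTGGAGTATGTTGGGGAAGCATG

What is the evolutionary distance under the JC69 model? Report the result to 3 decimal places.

0.081

The sequences differ at 2 of 26 sites (14, 26), so p = 2/26 ≈ 0.076923.
d = −(3/4) ln(1 − 4p/3) = −0.75 ln(1 − 0.102564) = −0.75 ln(0.897436)
  = −0.75 × (-0.108213) = 0.081160 substitutions/site.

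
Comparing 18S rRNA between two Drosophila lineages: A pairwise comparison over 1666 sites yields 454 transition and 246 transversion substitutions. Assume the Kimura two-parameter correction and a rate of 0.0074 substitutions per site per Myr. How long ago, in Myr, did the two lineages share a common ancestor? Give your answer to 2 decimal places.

P = 454/1666 ≈ 0.272509 and Q = 246/1666 ≈ 0.147659.
Under the Kimura two-parameter model, d = −½ ln(1 − 2P − Q) − ¼ ln(1 − 2Q).
1 − 2P − Q = 0.307323, giving −½ ln(0.307323) = 0.589928.
1 − 2Q = 0.704682, giving −¼ ln(0.704682) = 0.087502.
d = 0.589928 + 0.087502 = 0.677430.
Under a molecular clock d = 2μt, so t = d/(2μ) = 0.677430 / (2 × 0.0074) = 45.77 Myr.

45.77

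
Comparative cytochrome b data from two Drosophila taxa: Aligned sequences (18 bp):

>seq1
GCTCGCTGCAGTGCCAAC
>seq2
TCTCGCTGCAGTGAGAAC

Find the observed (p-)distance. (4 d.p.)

0.1667

The sequences differ at 3 of 18 positions (sites 1, 14, 15).
p = 3/18 = 0.166666… ≈ 0.1667 (to 4 d.p.).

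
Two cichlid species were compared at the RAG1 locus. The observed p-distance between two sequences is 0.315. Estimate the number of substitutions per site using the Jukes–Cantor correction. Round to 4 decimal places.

0.4085

d = −(3/4) ln(1 − 4p/3) = −0.75 ln(1 − 0.42) = −0.75 ln(0.58)
  = −0.75 × (-0.544727) = 0.408545 substitutions/site.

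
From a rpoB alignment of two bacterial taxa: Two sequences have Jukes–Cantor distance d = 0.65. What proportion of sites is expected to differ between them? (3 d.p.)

p = (3/4)(1 − e^(−4d/3)) = 0.75 × (1 − e^(-0.866667)) = 0.75 × (1 − 0.420350) = 0.434738.

0.435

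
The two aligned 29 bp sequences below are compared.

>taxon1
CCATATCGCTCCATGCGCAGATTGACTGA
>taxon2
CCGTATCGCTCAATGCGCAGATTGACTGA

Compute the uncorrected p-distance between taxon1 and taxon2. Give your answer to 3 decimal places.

The sequences differ at 2 of 29 positions (sites 3, 12).
p = 2/29 = 0.068965… ≈ 0.069 (to 3 d.p.).

0.069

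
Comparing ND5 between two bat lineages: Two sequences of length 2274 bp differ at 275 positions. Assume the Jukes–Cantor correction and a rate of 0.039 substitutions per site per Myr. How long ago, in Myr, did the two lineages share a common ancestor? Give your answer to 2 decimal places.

1.69

p = 275/2274 ≈ 0.120932.
d = −(3/4) ln(1 − 4p/3) = −0.75 ln(1 − 0.161243) = −0.75 ln(0.838757)
  = −0.75 × (-0.175834) = 0.131876 substitutions/site.
Under a molecular clock d = 2μt, so t = d/(2μ) = 0.131876 / (2 × 0.039) = 1.69 Myr.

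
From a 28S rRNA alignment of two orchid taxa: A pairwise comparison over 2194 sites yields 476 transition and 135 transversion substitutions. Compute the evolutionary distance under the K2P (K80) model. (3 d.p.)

0.375

P = 476/2194 ≈ 0.216955 and Q = 135/2194 ≈ 0.061531.
Under the Kimura two-parameter model, d = −½ ln(1 − 2P − Q) − ¼ ln(1 − 2Q).
1 − 2P − Q = 0.504559, giving −½ ln(0.504559) = 0.342035.
1 − 2Q = 0.876938, giving −¼ ln(0.876938) = 0.032830.
d = 0.342035 + 0.032830 = 0.374865.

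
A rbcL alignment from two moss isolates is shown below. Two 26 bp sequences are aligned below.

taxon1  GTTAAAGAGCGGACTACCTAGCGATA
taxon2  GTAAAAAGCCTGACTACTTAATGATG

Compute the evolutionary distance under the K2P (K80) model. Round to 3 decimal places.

Of 26 sites, 6 differences are transitions and 3 are transversions, so P = 6/26 ≈ 0.230769 and Q = 3/26 ≈ 0.115385.
Under the Kimura two-parameter model, d = −½ ln(1 − 2P − Q) − ¼ ln(1 − 2Q).
1 − 2P − Q = 0.423077, giving −½ ln(0.423077) = 0.430101.
1 − 2Q = 0.76923, giving −¼ ln(0.76923) = 0.065591.
d = 0.430101 + 0.065591 = 0.495692.

0.496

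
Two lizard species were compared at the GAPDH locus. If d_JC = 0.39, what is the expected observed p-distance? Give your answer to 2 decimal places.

0.30

p = (3/4)(1 − e^(−4d/3)) = 0.75 × (1 − e^(-0.52)) = 0.75 × (1 − 0.594521) = 0.304109.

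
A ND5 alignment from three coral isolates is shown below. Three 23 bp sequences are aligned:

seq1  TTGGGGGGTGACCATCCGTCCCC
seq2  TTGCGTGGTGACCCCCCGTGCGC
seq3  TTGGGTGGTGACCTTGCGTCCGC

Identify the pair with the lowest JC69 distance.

seq1 and seq3

seq1–seq2: 6/23 differ, p = 0.261, d = 0.321.
seq1–seq3: 4/23 differ, p = 0.174, d = 0.198.
seq2–seq3: 5/23 differ, p = 0.217, d = 0.257.
The smallest distance is between seq1 and seq3.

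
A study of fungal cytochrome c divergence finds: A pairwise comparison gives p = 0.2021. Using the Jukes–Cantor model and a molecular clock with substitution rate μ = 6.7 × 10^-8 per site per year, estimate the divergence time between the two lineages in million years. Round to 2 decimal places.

d = −(3/4) ln(1 − 4p/3) = −0.75 ln(1 − 0.269467) = −0.75 ln(0.730533)
  = −0.75 × (-0.313981) = 0.235486 substitutions/site.
Under a molecular clock d = 2μt, so t = d/(2μ) = 0.235486 / (2 × 6.7 × 10^-8) = 1.76 million years.

1.76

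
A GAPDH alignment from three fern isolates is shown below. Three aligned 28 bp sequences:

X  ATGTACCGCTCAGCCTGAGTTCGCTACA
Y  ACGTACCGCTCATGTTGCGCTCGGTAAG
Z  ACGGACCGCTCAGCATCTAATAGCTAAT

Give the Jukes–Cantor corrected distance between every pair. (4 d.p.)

d(X,Y) = 0.4197, d(X,Z) = 0.4850, d(Y,Z) = 0.5565

X–Y: 9/28 sites differ → p ≈ 0.321429, d = −0.75 ln(1 − 0.428572) = 0.419713 ≈ 0.4197.
X–Z: 10/28 sites differ → p ≈ 0.357143, d = −0.75 ln(1 − 0.476191) = 0.484971 ≈ 0.4850.
Y–Z: 11/28 sites differ → p ≈ 0.392857, d = −0.75 ln(1 − 0.523809) = 0.556452 ≈ 0.5565.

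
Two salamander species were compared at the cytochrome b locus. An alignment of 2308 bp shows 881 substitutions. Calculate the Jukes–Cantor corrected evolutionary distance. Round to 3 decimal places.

p = 881/2308 ≈ 0.381716.
d = −(3/4) ln(1 − 4p/3) = −0.75 ln(1 − 0.508955) = −0.75 ln(0.491045)
  = −0.75 × (-0.711220) = 0.533415 substitutions/site.

0.533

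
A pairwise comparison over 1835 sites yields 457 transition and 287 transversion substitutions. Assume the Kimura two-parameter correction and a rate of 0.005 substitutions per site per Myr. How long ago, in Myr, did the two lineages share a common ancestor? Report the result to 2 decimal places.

62.52

P = 457/1835 ≈ 0.249046 and Q = 287/1835 ≈ 0.156403.
Under the Kimura two-parameter model, d = −½ ln(1 − 2P − Q) − ¼ ln(1 − 2Q).
1 − 2P − Q = 0.345505, giving −½ ln(0.345505) = 0.531374.
1 − 2Q = 0.687194, giving −¼ ln(0.687194) = 0.093785.
d = 0.531374 + 0.093785 = 0.625159.
Under a molecular clock d = 2μt, so t = d/(2μ) = 0.625159 / (2 × 0.005) = 62.52 Myr.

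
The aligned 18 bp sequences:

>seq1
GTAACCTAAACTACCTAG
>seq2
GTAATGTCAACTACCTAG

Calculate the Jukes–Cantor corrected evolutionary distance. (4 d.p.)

0.1885

The sequences differ at 3 of 18 sites (5, 6, 8), so p = 3/18 ≈ 0.166667.
d = −(3/4) ln(1 − 4p/3) = −0.75 ln(1 − 0.222223) = −0.75 ln(0.777777)
  = −0.75 × (-0.251315) = 0.188486 substitutions/site.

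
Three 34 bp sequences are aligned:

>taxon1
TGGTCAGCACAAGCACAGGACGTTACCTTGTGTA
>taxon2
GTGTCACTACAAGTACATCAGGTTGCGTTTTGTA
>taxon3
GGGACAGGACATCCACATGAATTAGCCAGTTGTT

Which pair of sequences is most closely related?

taxon1 and taxon2

taxon1–taxon2: 11/34 differ, p = 0.324, d = 0.423.
taxon1–taxon3: 14/34 differ, p = 0.412, d = 0.597.
taxon2–taxon3: 15/34 differ, p = 0.441, d = 0.665.
The smallest distance is between taxon1 and taxon2.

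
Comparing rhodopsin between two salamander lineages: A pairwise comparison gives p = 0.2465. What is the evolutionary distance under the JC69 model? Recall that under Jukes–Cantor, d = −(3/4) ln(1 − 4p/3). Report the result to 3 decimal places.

0.299

d = −(3/4) ln(1 − 4p/3) = −0.75 ln(1 − 0.328667) = −0.75 ln(0.671333)
  = −0.75 × (-0.398490) = 0.298868 substitutions/site.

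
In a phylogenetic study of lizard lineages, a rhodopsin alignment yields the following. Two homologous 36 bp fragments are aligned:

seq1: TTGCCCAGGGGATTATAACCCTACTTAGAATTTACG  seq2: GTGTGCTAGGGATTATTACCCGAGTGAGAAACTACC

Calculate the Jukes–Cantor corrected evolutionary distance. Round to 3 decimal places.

0.441

The sequences differ at 12 of 36 sites, so p = 12/36 ≈ 0.333333.
d = −(3/4) ln(1 − 4p/3) = −0.75 ln(1 − 0.444444) = −0.75 ln(0.555556)
  = −0.75 × (-0.587786) = 0.440840 substitutions/site.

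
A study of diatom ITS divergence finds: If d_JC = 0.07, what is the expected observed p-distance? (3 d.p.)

0.067

p = (3/4)(1 − e^(−4d/3)) = 0.75 × (1 − e^(-0.093333)) = 0.75 × (1 − 0.910890) = 0.066833.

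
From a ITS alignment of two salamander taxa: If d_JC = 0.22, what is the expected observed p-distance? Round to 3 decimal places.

0.191

p = (3/4)(1 − e^(−4d/3)) = 0.75 × (1 − e^(-0.293333)) = 0.75 × (1 − 0.745774) = 0.190670.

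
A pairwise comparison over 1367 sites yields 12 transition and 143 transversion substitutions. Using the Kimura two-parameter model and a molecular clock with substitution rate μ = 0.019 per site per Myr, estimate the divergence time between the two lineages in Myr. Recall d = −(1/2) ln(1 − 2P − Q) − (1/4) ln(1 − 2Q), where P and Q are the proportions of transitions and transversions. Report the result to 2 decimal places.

P = 12/1367 ≈ 0.008778 and Q = 143/1367 ≈ 0.104609.
Under the Kimura two-parameter model, d = −½ ln(1 − 2P − Q) − ¼ ln(1 − 2Q).
1 − 2P − Q = 0.877835, giving −½ ln(0.877835) = 0.065148.
1 − 2Q = 0.790782, giving −¼ ln(0.790782) = 0.058683.
d = 0.065148 + 0.058683 = 0.123831.
Under a molecular clock d = 2μt, so t = d/(2μ) = 0.123831 / (2 × 0.019) = 3.26 Myr.

3.26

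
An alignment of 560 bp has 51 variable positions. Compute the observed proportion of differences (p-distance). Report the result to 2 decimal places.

0.09

p = 51/560 = 0.091071… ≈ 0.09 (to 2 d.p.).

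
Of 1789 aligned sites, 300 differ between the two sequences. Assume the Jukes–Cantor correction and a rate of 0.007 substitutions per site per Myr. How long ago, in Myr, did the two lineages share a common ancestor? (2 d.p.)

p = 300/1789 ≈ 0.167691.
d = −(3/4) ln(1 − 4p/3) = −0.75 ln(1 − 0.223588) = −0.75 ln(0.776412)
  = −0.75 × (-0.253072) = 0.189804 substitutions/site.
Under a molecular clock d = 2μt, so t = d/(2μ) = 0.189804 / (2 × 0.007) = 13.56 Myr.

13.56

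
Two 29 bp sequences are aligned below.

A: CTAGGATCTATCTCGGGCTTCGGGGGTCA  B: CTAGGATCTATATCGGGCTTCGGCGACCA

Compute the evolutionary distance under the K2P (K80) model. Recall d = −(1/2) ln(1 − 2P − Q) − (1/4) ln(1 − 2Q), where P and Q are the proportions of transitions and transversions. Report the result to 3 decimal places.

Of 29 sites, 2 differences are transitions and 2 are transversions, so P = 2/29 ≈ 0.068966 and Q = 2/29 ≈ 0.068966.
Under the Kimura two-parameter model, d = −½ ln(1 − 2P − Q) − ¼ ln(1 − 2Q).
1 − 2P − Q = 0.793102, giving −½ ln(0.793102) = 0.115902.
1 − 2Q = 0.862068, giving −¼ ln(0.862068) = 0.037105.
d = 0.115902 + 0.037105 = 0.153007.

0.153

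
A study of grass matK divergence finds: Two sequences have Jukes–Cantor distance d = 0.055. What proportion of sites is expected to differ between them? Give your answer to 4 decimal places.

0.0530

p = (3/4)(1 − e^(−4d/3)) = 0.75 × (1 − e^(-0.073333)) = 0.75 × (1 − 0.929291) = 0.053032.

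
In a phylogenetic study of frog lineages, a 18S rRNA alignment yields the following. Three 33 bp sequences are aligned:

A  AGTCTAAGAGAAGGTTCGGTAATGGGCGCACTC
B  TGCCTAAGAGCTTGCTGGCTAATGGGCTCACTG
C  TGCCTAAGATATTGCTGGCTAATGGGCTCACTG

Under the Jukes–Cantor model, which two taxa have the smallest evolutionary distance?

B and C

A–B: 10/33 differ, p = 0.303, d = 0.388.
A–C: 10/33 differ, p = 0.303, d = 0.388.
B–C: 2/33 differ, p = 0.061, d = 0.063.
The smallest distance is between B and C.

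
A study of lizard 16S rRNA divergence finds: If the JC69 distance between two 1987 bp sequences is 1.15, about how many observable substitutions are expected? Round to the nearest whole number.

1169

Invert JC69: p = (3/4)(1 − e^(−4d/3)) = 0.75 × (1 − e^(-1.533333)) = 0.75 × (1 − 0.215815) = 0.588139.
Expected differing sites = pL ≈ 0.588139 × 1987 = 1168.632193 ≈ 1169.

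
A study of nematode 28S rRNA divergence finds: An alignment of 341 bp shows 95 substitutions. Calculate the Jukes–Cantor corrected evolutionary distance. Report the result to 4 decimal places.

p = 95/341 ≈ 0.278592.
d = −(3/4) ln(1 − 4p/3) = −0.75 ln(1 − 0.371456) = −0.75 ln(0.628544)
  = −0.75 × (-0.464349) = 0.348262 substitutions/site.

0.3483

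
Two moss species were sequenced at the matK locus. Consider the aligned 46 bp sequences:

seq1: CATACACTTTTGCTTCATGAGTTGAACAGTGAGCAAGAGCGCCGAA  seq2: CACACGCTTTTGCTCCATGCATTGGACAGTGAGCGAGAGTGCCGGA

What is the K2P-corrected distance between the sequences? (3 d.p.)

Of 46 sites, 8 differences are transitions and 1 are transversions, so P = 8/46 ≈ 0.173913 and Q = 1/46 ≈ 0.021739.
Under the Kimura two-parameter model, d = −½ ln(1 − 2P − Q) − ¼ ln(1 − 2Q).
1 − 2P − Q = 0.630435, giving −½ ln(0.630435) = 0.230673.
1 − 2Q = 0.956522, giving −¼ ln(0.956522) = 0.011113.
d = 0.230673 + 0.011113 = 0.241786.

0.242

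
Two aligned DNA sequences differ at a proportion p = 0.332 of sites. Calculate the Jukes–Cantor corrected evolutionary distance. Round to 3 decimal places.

0.438

d = −(3/4) ln(1 − 4p/3) = −0.75 ln(1 − 0.442667) = −0.75 ln(0.557333)
  = −0.75 × (-0.584592) = 0.438444 substitutions/site.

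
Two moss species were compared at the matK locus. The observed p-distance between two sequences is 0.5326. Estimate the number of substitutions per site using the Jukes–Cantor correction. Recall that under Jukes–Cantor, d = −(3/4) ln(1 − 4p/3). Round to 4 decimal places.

0.9288

d = −(3/4) ln(1 − 4p/3) = −0.75 ln(1 − 0.710133) = −0.75 ln(0.289867)
  = −0.75 × (-1.238333) = 0.928750 substitutions/site.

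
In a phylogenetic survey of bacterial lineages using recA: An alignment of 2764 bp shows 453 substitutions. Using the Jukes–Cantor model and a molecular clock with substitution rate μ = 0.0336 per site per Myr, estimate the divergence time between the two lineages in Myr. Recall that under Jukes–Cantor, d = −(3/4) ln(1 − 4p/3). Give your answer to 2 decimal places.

2.75

p = 453/2764 ≈ 0.163893.
d = −(3/4) ln(1 − 4p/3) = −0.75 ln(1 − 0.218524) = −0.75 ln(0.781476)
  = −0.75 × (-0.246571) = 0.184928 substitutions/site.
Under a molecular clock d = 2μt, so t = d/(2μ) = 0.184928 / (2 × 0.0336) = 2.75 Myr.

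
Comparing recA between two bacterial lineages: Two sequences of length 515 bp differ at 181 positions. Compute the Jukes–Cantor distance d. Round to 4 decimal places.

0.4742

p = 181/515 ≈ 0.351456.
d = −(3/4) ln(1 − 4p/3) = −0.75 ln(1 − 0.468608) = −0.75 ln(0.531392)
  = −0.75 × (-0.632255) = 0.474191 substitutions/site.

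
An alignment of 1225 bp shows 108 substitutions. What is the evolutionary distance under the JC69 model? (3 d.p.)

p = 108/1225 ≈ 0.088163.
d = −(3/4) ln(1 − 4p/3) = −0.75 ln(1 − 0.117551) = −0.75 ln(0.882449)
  = −0.75 × (-0.125054) = 0.093791 substitutions/site.

0.094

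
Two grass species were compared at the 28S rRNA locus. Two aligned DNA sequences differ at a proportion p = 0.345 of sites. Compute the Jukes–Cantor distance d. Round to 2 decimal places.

0.46

d = −(3/4) ln(1 − 4p/3) = −0.75 ln(1 − 0.46) = −0.75 ln(0.54)
  = −0.75 × (-0.616186) = 0.462140 substitutions/site.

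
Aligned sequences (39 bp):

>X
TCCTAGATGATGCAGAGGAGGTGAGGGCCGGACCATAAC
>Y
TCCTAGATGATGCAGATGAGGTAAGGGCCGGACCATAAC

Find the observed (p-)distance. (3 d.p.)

The sequences differ at 2 of 39 positions (sites 17, 23).
p = 2/39 = 0.051282… ≈ 0.051 (to 3 d.p.).

0.051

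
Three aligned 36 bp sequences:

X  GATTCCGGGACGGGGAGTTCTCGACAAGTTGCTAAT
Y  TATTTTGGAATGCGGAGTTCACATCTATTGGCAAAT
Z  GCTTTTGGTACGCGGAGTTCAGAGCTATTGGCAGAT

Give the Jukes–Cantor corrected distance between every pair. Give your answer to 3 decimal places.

d(X,Y) = 0.493, d(X,Z) = 0.548, d(Y,Z) = 0.225

X–Y: 13/36 sites differ → p ≈ 0.361111, d = −0.75 ln(1 − 0.481481) = 0.492584 ≈ 0.493.
X–Z: 14/36 sites differ → p ≈ 0.388889, d = −0.75 ln(1 − 0.518519) = 0.548166 ≈ 0.548.
Y–Z: 7/36 sites differ → p ≈ 0.194444, d = −0.75 ln(1 − 0.259259) = 0.225078 ≈ 0.225.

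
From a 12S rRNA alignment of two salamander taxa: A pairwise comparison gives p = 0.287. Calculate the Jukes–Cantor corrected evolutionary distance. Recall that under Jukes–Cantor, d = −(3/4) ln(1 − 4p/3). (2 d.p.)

0.36

d = −(3/4) ln(1 − 4p/3) = −0.75 ln(1 − 0.382667) = −0.75 ln(0.617333)
  = −0.75 × (-0.482347) = 0.361760 substitutions/site.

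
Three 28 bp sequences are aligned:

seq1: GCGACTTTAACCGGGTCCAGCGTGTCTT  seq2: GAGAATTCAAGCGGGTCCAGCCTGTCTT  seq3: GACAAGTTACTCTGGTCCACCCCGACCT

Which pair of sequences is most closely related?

seq1 and seq2

seq1–seq2: 5/28 differ, p = 0.179, d = 0.204.
seq1–seq3: 12/28 differ, p = 0.429, d = 0.635.
seq2–seq3: 10/28 differ, p = 0.357, d = 0.485.
The smallest distance is between seq1 and seq2.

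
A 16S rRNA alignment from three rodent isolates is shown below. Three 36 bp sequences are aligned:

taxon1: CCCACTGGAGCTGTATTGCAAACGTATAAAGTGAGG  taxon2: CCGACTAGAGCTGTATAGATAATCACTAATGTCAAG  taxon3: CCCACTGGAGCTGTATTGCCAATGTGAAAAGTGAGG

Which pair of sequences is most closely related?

taxon1–taxon2: 12/36 differ, p = 0.333, d = 0.441.
taxon1–taxon3: 4/36 differ, p = 0.111, d = 0.120.
taxon2–taxon3: 12/36 differ, p = 0.333, d = 0.441.
The smallest distance is between taxon1 and taxon3.

taxon1 and taxon3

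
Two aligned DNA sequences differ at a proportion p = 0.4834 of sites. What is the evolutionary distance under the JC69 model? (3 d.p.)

0.776

d = −(3/4) ln(1 − 4p/3) = −0.75 ln(1 − 0.644533) = −0.75 ln(0.355467)
  = −0.75 × (-1.034323) = 0.775742 substitutions/site.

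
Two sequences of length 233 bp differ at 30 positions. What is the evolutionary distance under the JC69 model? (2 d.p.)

p = 30/233 ≈ 0.128755.
d = −(3/4) ln(1 − 4p/3) = −0.75 ln(1 − 0.171673) = −0.75 ln(0.828327)
  = −0.75 × (-0.188347) = 0.141260 substitutions/site.

0.14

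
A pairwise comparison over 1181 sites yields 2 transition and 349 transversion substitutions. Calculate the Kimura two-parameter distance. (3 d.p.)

P = 2/1181 ≈ 0.001693 and Q = 349/1181 ≈ 0.295512.
Under the Kimura two-parameter model, d = −½ ln(1 − 2P − Q) − ¼ ln(1 − 2Q).
1 − 2P − Q = 0.701102, giving −½ ln(0.701102) = 0.177551.
1 − 2Q = 0.408976, giving −¼ ln(0.408976) = 0.223525.
d = 0.177551 + 0.223525 = 0.401076.

0.401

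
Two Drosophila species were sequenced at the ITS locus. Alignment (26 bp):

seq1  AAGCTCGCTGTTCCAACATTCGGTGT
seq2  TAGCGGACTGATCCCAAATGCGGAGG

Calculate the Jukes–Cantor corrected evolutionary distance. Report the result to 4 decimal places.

The sequences differ at 10 of 26 sites (1, 5, 6, 7, 11, 15, 17, 20, 24, 26), so p = 10/26 ≈ 0.384615.
d = −(3/4) ln(1 − 4p/3) = −0.75 ln(1 − 0.51282) = −0.75 ln(0.48718)
  = −0.75 × (-0.719122) = 0.539342 substitutions/site.

0.5393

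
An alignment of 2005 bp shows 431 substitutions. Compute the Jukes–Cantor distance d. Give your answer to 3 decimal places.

p = 431/2005 ≈ 0.214963.
d = −(3/4) ln(1 − 4p/3) = −0.75 ln(1 − 0.286617) = −0.75 ln(0.713383)
  = −0.75 × (-0.337737) = 0.253303 substitutions/site.

0.253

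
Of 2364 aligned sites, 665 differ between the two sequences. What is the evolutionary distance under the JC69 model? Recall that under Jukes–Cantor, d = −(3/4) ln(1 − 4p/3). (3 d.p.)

0.353

p = 665/2364 ≈ 0.281303.
d = −(3/4) ln(1 − 4p/3) = −0.75 ln(1 − 0.375071) = −0.75 ln(0.624929)
  = −0.75 × (-0.470117) = 0.352588 substitutions/site.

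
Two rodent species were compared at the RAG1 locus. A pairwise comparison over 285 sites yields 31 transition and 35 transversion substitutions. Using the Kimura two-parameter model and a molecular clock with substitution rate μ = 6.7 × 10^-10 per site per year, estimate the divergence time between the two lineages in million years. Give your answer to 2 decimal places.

P = 31/285 ≈ 0.108772 and Q = 35/285 ≈ 0.122807.
Under the Kimura two-parameter model, d = −½ ln(1 − 2P − Q) − ¼ ln(1 − 2Q).
1 − 2P − Q = 0.659649, giving −½ ln(0.659649) = 0.208024.
1 − 2Q = 0.754386, giving −¼ ln(0.754386) = 0.070463.
d = 0.208024 + 0.070463 = 0.278487.
Under a molecular clock d = 2μt, so t = d/(2μ) = 0.278487 / (2 × 6.7 × 10^-10) = 207.83 million years.

207.83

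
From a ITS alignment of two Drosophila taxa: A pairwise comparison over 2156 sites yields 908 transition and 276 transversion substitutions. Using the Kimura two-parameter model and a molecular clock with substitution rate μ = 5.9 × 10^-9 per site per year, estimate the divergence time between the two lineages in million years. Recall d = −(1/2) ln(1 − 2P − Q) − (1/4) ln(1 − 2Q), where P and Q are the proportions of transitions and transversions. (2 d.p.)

155.30

P = 908/2156 ≈ 0.42115 and Q = 276/2156 ≈ 0.128015.
Under the Kimura two-parameter model, d = −½ ln(1 − 2P − Q) − ¼ ln(1 − 2Q).
1 − 2P − Q = 0.029685, giving −½ ln(0.029685) = 1.758557.
1 − 2Q = 0.74397, giving −¼ ln(0.74397) = 0.073939.
d = 1.758557 + 0.073939 = 1.832496.
Under a molecular clock d = 2μt, so t = d/(2μ) = 1.832496 / (2 × 5.9 × 10^-9) = 155.30 million years.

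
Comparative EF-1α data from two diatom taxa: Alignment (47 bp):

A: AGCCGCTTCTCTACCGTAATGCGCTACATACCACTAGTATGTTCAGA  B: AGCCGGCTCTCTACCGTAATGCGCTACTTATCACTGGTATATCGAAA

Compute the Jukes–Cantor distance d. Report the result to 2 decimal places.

0.22

The sequences differ at 9 of 47 sites (6, 7, 28, 31, 36, 41, 43, 44, 46), so p = 9/47 ≈ 0.191489.
d = −(3/4) ln(1 − 4p/3) = −0.75 ln(1 − 0.255319) = −0.75 ln(0.744681)
  = −0.75 × (-0.294799) = 0.221099 substitutions/site.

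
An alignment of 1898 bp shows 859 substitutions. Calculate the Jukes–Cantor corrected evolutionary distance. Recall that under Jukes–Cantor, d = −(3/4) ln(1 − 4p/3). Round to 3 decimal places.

p = 859/1898 ≈ 0.452582.
d = −(3/4) ln(1 − 4p/3) = −0.75 ln(1 − 0.603443) = −0.75 ln(0.396557)
  = −0.75 × (-0.924935) = 0.693701 substitutions/site.

0.694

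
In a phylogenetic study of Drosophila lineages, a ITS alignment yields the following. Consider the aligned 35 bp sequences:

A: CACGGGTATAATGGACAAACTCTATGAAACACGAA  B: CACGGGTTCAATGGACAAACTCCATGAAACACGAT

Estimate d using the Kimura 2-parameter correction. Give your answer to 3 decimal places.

Of 35 sites, 2 differences are transitions and 2 are transversions, so P = 2/35 ≈ 0.057143 and Q = 2/35 ≈ 0.057143.
Under the Kimura two-parameter model, d = −½ ln(1 − 2P − Q) − ¼ ln(1 − 2Q).
1 − 2P − Q = 0.828571, giving −½ ln(0.828571) = 0.094026.
1 − 2Q = 0.885714, giving −¼ ln(0.885714) = 0.030340.
d = 0.094026 + 0.030340 = 0.124366.

0.124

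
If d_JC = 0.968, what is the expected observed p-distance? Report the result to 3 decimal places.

0.544

p = (3/4)(1 − e^(−4d/3)) = 0.75 × (1 − e^(-1.290667)) = 0.75 × (1 − 0.275087) = 0.543685.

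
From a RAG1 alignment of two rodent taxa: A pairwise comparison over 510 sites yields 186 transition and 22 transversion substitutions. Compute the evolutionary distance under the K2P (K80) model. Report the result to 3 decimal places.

P = 186/510 ≈ 0.364706 and Q = 22/510 ≈ 0.043137.
Under the Kimura two-parameter model, d = −½ ln(1 − 2P − Q) − ¼ ln(1 − 2Q).
1 − 2P − Q = 0.227451, giving −½ ln(0.227451) = 0.740410.
1 − 2Q = 0.913726, giving −¼ ln(0.913726) = 0.022556.
d = 0.740410 + 0.022556 = 0.762966.

0.763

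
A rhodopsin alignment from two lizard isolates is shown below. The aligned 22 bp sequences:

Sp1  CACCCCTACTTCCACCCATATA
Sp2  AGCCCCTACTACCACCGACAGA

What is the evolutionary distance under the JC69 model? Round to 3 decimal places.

0.339

The sequences differ at 6 of 22 sites (1, 2, 11, 17, 19, 21), so p = 6/22 ≈ 0.272727.
d = −(3/4) ln(1 − 4p/3) = −0.75 ln(1 − 0.363636) = −0.75 ln(0.636364)
  = −0.75 × (-0.451985) = 0.338989 substitutions/site.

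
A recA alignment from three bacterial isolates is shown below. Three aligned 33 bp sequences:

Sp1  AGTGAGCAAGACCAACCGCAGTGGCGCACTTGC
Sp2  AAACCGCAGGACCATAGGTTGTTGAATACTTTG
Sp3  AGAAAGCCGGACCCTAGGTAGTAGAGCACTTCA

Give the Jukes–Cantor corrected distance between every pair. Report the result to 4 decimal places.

Sp1–Sp2: 16/33 sites differ → p ≈ 0.484848, d = −0.75 ln(1 − 0.646464) = 0.779827 ≈ 0.7798.
Sp1–Sp3: 13/33 sites differ → p ≈ 0.393939, d = −0.75 ln(1 − 0.525252) = 0.558728 ≈ 0.5587.
Sp2–Sp3: 11/33 sites differ → p ≈ 0.333333, d = −0.75 ln(1 − 0.444444) = 0.440839 ≈ 0.4408.

d(Sp1,Sp2) = 0.7798, d(Sp1,Sp3) = 0.5587, d(Sp2,Sp3) = 0.4408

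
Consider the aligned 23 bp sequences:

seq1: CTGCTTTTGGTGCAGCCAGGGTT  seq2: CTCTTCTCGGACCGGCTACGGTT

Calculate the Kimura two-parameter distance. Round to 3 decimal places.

0.576

Of 23 sites, 5 differences are transitions and 4 are transversions, so P = 5/23 ≈ 0.217391 and Q = 4/23 ≈ 0.173913.
Under the Kimura two-parameter model, d = −½ ln(1 − 2P − Q) − ¼ ln(1 − 2Q).
1 − 2P − Q = 0.391305, giving −½ ln(0.391305) = 0.469134.
1 − 2Q = 0.652174, giving −¼ ln(0.652174) = 0.106861.
d = 0.469134 + 0.106861 = 0.575995.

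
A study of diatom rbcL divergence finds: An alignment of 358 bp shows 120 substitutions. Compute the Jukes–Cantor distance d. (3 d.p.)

p = 120/358 ≈ 0.335196.
d = −(3/4) ln(1 − 4p/3) = −0.75 ln(1 − 0.446928) = −0.75 ln(0.553072)
  = −0.75 × (-0.592267) = 0.444200 substitutions/site.

0.444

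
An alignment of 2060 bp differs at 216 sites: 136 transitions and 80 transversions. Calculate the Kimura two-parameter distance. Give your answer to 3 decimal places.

0.114

P = 136/2060 ≈ 0.066019 and Q = 80/2060 ≈ 0.038835.
Under the Kimura two-parameter model, d = −½ ln(1 − 2P − Q) − ¼ ln(1 − 2Q).
1 − 2P − Q = 0.829127, giving −½ ln(0.829127) = 0.093691.
1 − 2Q = 0.92233, giving −¼ ln(0.92233) = 0.020213.
d = 0.093691 + 0.020213 = 0.113904.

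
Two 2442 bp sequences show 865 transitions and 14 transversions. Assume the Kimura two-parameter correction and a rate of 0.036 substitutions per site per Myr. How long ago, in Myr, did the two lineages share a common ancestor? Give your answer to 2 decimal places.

8.74

P = 865/2442 ≈ 0.354218 and Q = 14/2442 ≈ 0.005733.
Under the Kimura two-parameter model, d = −½ ln(1 − 2P − Q) − ¼ ln(1 − 2Q).
1 − 2P − Q = 0.285831, giving −½ ln(0.285831) = 0.626177.
1 − 2Q = 0.988534, giving −¼ ln(0.988534) = 0.002883.
d = 0.626177 + 0.002883 = 0.629060.
Under a molecular clock d = 2μt, so t = d/(2μ) = 0.629060 / (2 × 0.036) = 8.74 Myr.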